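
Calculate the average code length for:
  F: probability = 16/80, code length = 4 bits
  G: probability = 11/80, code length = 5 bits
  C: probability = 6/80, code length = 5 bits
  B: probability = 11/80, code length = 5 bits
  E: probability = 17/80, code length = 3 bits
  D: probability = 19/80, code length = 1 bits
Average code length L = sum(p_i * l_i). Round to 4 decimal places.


Weighted contributions p_i * l_i:
  F: (16/80) * 4 = 64/80
  G: (11/80) * 5 = 55/80
  C: (6/80) * 5 = 30/80
  B: (11/80) * 5 = 55/80
  E: (17/80) * 3 = 51/80
  D: (19/80) * 1 = 19/80
Sum = (64 + 55 + 30 + 55 + 51 + 19)/80 = 274/80

L = 274/80 = 3.4250 bits/symbol


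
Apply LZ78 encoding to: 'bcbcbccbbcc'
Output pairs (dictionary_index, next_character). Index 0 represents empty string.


LZ78 encoding steps:
Dictionary: {0: ''}
Step 1: w='' (idx 0), next='b' -> output (0, 'b'), add 'b' as idx 1
Step 2: w='' (idx 0), next='c' -> output (0, 'c'), add 'c' as idx 2
Step 3: w='b' (idx 1), next='c' -> output (1, 'c'), add 'bc' as idx 3
Step 4: w='bc' (idx 3), next='c' -> output (3, 'c'), add 'bcc' as idx 4
Step 5: w='b' (idx 1), next='b' -> output (1, 'b'), add 'bb' as idx 5
Step 6: w='c' (idx 2), next='c' -> output (2, 'c'), add 'cc' as idx 6


Encoded: [(0, 'b'), (0, 'c'), (1, 'c'), (3, 'c'), (1, 'b'), (2, 'c')]


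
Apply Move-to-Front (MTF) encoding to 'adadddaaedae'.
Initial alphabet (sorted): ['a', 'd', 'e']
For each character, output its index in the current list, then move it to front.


MTF encoding:
'a': index 0 in ['a', 'd', 'e'] -> ['a', 'd', 'e']
'd': index 1 in ['a', 'd', 'e'] -> ['d', 'a', 'e']
'a': index 1 in ['d', 'a', 'e'] -> ['a', 'd', 'e']
'd': index 1 in ['a', 'd', 'e'] -> ['d', 'a', 'e']
'd': index 0 in ['d', 'a', 'e'] -> ['d', 'a', 'e']
'd': index 0 in ['d', 'a', 'e'] -> ['d', 'a', 'e']
'a': index 1 in ['d', 'a', 'e'] -> ['a', 'd', 'e']
'a': index 0 in ['a', 'd', 'e'] -> ['a', 'd', 'e']
'e': index 2 in ['a', 'd', 'e'] -> ['e', 'a', 'd']
'd': index 2 in ['e', 'a', 'd'] -> ['d', 'e', 'a']
'a': index 2 in ['d', 'e', 'a'] -> ['a', 'd', 'e']
'e': index 2 in ['a', 'd', 'e'] -> ['e', 'a', 'd']


Output: [0, 1, 1, 1, 0, 0, 1, 0, 2, 2, 2, 2]


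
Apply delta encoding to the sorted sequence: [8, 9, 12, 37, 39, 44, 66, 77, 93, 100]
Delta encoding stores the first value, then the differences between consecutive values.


First value: 8
Deltas:
  9 - 8 = 1
  12 - 9 = 3
  37 - 12 = 25
  39 - 37 = 2
  44 - 39 = 5
  66 - 44 = 22
  77 - 66 = 11
  93 - 77 = 16
  100 - 93 = 7


Delta encoded: [8, 1, 3, 25, 2, 5, 22, 11, 16, 7]


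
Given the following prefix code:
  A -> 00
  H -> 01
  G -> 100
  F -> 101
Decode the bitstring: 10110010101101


Decoding step by step:
Bits 101 -> F
Bits 100 -> G
Bits 101 -> F
Bits 01 -> H
Bits 101 -> F


Decoded message: FGFHF


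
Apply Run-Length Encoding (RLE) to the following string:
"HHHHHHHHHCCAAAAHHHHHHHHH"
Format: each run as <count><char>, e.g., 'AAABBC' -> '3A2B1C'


Scanning runs left to right:
  i=0: run of 'H' x 9 -> '9H'
  i=9: run of 'C' x 2 -> '2C'
  i=11: run of 'A' x 4 -> '4A'
  i=15: run of 'H' x 9 -> '9H'

RLE = 9H2C4A9H


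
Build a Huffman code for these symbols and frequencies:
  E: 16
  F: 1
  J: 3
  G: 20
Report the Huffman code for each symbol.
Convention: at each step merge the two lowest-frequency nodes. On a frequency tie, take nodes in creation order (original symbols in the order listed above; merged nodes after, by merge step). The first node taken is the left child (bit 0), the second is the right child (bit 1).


Huffman tree construction:
Step 1: Merge F(1) + J(3) = 4
Step 2: Merge (F+J)(4) + E(16) = 20
Step 3: Merge G(20) + ((F+J)+E)(20) = 40
Read each symbol's code off the tree from the root (left child = 0, right child = 1).

Codes:
  E: 11 (length 2)
  F: 100 (length 3)
  J: 101 (length 3)
  G: 0 (length 1)
Average code length: 64/40 = 1.6000 bits/symbol


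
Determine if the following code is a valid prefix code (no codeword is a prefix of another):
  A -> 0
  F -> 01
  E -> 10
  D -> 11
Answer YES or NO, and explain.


Checking each pair (does one codeword prefix another?):
  A='0' vs F='01': prefix -- VIOLATION

NO -- this is NOT a valid prefix code. A (0) is a prefix of F (01).


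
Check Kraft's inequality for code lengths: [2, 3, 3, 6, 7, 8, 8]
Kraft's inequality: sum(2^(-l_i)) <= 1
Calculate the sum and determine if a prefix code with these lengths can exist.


Sum = 2^(-2) + 2^(-3) + 2^(-3) + 2^(-6) + 2^(-7) + 2^(-8) + 2^(-8)
    = 0.25 + 0.125 + 0.125 + 0.015625 + 0.0078125 + 0.00390625 + 0.00390625
    = 136/256 = 0.53125
Since 0.53125 <= 1, Kraft's inequality IS satisfied.
A prefix code with these lengths CAN exist.

Kraft sum = 0.53125. Satisfied.


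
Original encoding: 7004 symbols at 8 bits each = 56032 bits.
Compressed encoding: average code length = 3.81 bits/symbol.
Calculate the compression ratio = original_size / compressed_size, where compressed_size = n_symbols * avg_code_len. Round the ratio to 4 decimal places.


original_size = n_symbols * orig_bits = 7004 * 8 = 56032 bits
compressed_size = n_symbols * avg_code_len = 7004 * 3.81 = 26685.24 bits
ratio = original_size / compressed_size = 56032 / 26685.24 = 2.0997

Compression ratio = 2.0997


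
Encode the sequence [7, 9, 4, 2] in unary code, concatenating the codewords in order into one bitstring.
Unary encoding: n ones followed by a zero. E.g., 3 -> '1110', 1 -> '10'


Encode each number as n ones followed by a terminating 0:
  7 -> 11111110 (8 bits)
  9 -> 1111111110 (10 bits)
  4 -> 11110 (5 bits)
  2 -> 110 (3 bits)
Total length = 8 + 10 + 5 + 3 = 26 bits.

Unary([7, 9, 4, 2]) = 11111110111111111011110110 (26 bits)


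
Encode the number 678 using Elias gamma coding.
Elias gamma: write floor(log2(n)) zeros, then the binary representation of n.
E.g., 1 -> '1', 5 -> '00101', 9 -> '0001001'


num_bits = floor(log2(678)) + 1 = 10
leading_zeros = num_bits - 1 = 9
binary(678) = 1010100110

Elias gamma(678) = '000000000' + '1010100110' = 0000000001010100110 (19 bits)


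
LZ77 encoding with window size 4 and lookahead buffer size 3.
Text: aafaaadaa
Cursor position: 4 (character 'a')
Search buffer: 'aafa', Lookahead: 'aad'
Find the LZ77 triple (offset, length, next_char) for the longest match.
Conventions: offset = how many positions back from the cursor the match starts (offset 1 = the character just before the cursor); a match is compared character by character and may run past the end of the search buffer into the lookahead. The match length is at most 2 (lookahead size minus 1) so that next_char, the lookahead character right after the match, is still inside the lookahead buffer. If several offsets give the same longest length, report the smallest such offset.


Try each offset into the search buffer:
  offset=1 (pos 3, char 'a'): match length 2
  offset=2 (pos 2, char 'f'): match length 0
  offset=3 (pos 1, char 'a'): match length 1
  offset=4 (pos 0, char 'a'): match length 2
Longest match has length 2, found at offsets 1, 4; take the smallest, offset 1.
next_char = character at position 4 + 2 = 6 -> 'd'

Best match: offset=1, length=2 (matching 'aa' starting at position 3)
LZ77 triple: (1, 2, 'd')


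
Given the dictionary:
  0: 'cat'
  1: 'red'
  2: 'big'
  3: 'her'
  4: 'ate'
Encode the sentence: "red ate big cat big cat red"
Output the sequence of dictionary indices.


Look up each word in the dictionary:
  'red' -> 1
  'ate' -> 4
  'big' -> 2
  'cat' -> 0
  'big' -> 2
  'cat' -> 0
  'red' -> 1

Encoded: [1, 4, 2, 0, 2, 0, 1]


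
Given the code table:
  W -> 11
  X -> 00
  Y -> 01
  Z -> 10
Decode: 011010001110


Decoding:
01 -> Y
10 -> Z
10 -> Z
00 -> X
11 -> W
10 -> Z


Result: YZZXWZ


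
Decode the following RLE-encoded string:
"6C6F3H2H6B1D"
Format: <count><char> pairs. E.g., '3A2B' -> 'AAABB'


Expanding each <count><char> pair:
  6C -> 'CCCCCC'
  6F -> 'FFFFFF'
  3H -> 'HHH'
  2H -> 'HH'
  6B -> 'BBBBBB'
  1D -> 'D'

Decoded = CCCCCCFFFFFFHHHHHBBBBBBD


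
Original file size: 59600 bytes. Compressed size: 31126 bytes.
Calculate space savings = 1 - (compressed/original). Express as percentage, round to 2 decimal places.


ratio = compressed/original = 31126/59600 = 0.522248
savings = 1 - ratio = 1 - 0.522248 = 0.477752
as a percentage: 0.477752 * 100 = 47.78%

Space savings = 1 - 31126/59600 = 47.78%


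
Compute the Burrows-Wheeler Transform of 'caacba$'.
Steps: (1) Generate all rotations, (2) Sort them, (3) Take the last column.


Rotations (sorted):
  0: $caacba -> last char: a
  1: a$caacb -> last char: b
  2: aacba$c -> last char: c
  3: acba$ca -> last char: a
  4: ba$caac -> last char: c
  5: caacba$ -> last char: $
  6: cba$caa -> last char: a


BWT = abcac$a


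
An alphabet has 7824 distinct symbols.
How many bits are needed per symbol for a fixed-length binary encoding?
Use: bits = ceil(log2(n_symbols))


log2(7824) = 12.9337
Bracket: 2^12 = 4096 < 7824 <= 2^13 = 8192
So ceil(log2(7824)) = 13

bits = ceil(log2(7824)) = ceil(12.9337) = 13 bits


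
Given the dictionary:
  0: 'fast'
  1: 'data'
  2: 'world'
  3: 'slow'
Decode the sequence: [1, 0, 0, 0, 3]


Look up each index in the dictionary:
  1 -> 'data'
  0 -> 'fast'
  0 -> 'fast'
  0 -> 'fast'
  3 -> 'slow'

Decoded: "data fast fast fast slow"


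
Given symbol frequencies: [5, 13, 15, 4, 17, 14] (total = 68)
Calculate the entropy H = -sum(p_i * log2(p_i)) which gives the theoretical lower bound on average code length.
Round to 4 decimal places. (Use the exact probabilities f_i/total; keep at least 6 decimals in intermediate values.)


Per-symbol terms -p_i * log2(p_i) with p_i = f_i/68:
  p = 5/68 = 0.073529: log2(p) = -3.765535, -p*log2(p) = 0.276878
  p = 13/68 = 0.191176: log2(p) = -2.387023, -p*log2(p) = 0.456343
  p = 15/68 = 0.220588: log2(p) = -2.180572, -p*log2(p) = 0.481009
  p = 4/68 = 0.058824: log2(p) = -4.087463, -p*log2(p) = 0.240439
  p = 17/68 = 0.250000: log2(p) = -2.000000, -p*log2(p) = 0.500000
  p = 14/68 = 0.205882: log2(p) = -2.280108, -p*log2(p) = 0.469434
H = 0.276878 + 0.456343 + 0.481009 + 0.240439 + 0.500000 + 0.469434 = 2.424103

H = 2.4241 bits/symbol


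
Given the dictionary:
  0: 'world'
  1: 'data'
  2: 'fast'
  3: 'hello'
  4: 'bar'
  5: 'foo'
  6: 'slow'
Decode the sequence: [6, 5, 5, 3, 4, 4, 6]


Look up each index in the dictionary:
  6 -> 'slow'
  5 -> 'foo'
  5 -> 'foo'
  3 -> 'hello'
  4 -> 'bar'
  4 -> 'bar'
  6 -> 'slow'

Decoded: "slow foo foo hello bar bar slow"


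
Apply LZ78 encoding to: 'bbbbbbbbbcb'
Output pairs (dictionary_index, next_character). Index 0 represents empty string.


LZ78 encoding steps:
Dictionary: {0: ''}
Step 1: w='' (idx 0), next='b' -> output (0, 'b'), add 'b' as idx 1
Step 2: w='b' (idx 1), next='b' -> output (1, 'b'), add 'bb' as idx 2
Step 3: w='bb' (idx 2), next='b' -> output (2, 'b'), add 'bbb' as idx 3
Step 4: w='bbb' (idx 3), next='c' -> output (3, 'c'), add 'bbbc' as idx 4
Step 5: w='b' (idx 1), end of input -> output (1, '')


Encoded: [(0, 'b'), (1, 'b'), (2, 'b'), (3, 'c'), (1, '')]


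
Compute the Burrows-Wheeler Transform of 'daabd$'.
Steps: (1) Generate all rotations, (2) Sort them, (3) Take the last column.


Rotations (sorted):
  0: $daabd -> last char: d
  1: aabd$d -> last char: d
  2: abd$da -> last char: a
  3: bd$daa -> last char: a
  4: d$daab -> last char: b
  5: daabd$ -> last char: $


BWT = ddaab$


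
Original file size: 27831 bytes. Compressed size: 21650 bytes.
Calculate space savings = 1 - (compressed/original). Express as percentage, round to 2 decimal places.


ratio = compressed/original = 21650/27831 = 0.77791
savings = 1 - ratio = 1 - 0.77791 = 0.22209
as a percentage: 0.22209 * 100 = 22.21%

Space savings = 1 - 21650/27831 = 22.21%


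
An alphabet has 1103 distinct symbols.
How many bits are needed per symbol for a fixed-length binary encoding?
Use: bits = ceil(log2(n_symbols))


log2(1103) = 10.1072
Bracket: 2^10 = 1024 < 1103 <= 2^11 = 2048
So ceil(log2(1103)) = 11

bits = ceil(log2(1103)) = ceil(10.1072) = 11 bits


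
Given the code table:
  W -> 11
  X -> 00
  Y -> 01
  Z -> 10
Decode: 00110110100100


Decoding:
00 -> X
11 -> W
01 -> Y
10 -> Z
10 -> Z
01 -> Y
00 -> X


Result: XWYZZYX


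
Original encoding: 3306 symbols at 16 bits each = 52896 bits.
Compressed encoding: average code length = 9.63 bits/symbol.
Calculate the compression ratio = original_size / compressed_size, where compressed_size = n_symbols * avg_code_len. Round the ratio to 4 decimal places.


original_size = n_symbols * orig_bits = 3306 * 16 = 52896 bits
compressed_size = n_symbols * avg_code_len = 3306 * 9.63 = 31836.78 bits
ratio = original_size / compressed_size = 52896 / 31836.78 = 1.6615

Compression ratio = 1.6615


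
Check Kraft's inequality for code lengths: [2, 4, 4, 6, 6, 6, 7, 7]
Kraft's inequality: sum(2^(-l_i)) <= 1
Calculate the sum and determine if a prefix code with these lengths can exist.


Sum = 2^(-2) + 2^(-4) + 2^(-4) + 2^(-6) + 2^(-6) + 2^(-6) + 2^(-7) + 2^(-7)
    = 0.25 + 0.0625 + 0.0625 + 0.015625 + 0.015625 + 0.015625 + 0.0078125 + 0.0078125
    = 56/128 = 0.4375
Since 0.4375 <= 1, Kraft's inequality IS satisfied.
A prefix code with these lengths CAN exist.

Kraft sum = 0.4375. Satisfied.


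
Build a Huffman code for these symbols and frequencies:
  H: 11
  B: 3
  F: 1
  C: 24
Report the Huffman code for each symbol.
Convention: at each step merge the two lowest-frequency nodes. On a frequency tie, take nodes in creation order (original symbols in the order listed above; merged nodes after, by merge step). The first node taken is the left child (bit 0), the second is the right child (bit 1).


Huffman tree construction:
Step 1: Merge F(1) + B(3) = 4
Step 2: Merge (F+B)(4) + H(11) = 15
Step 3: Merge ((F+B)+H)(15) + C(24) = 39
Read each symbol's code off the tree from the root (left child = 0, right child = 1).

Codes:
  H: 01 (length 2)
  B: 001 (length 3)
  F: 000 (length 3)
  C: 1 (length 1)
Average code length: 58/39 = 1.4872 bits/symbol


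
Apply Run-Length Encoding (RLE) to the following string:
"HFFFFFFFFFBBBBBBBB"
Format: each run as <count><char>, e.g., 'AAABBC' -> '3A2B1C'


Scanning runs left to right:
  i=0: run of 'H' x 1 -> '1H'
  i=1: run of 'F' x 9 -> '9F'
  i=10: run of 'B' x 8 -> '8B'

RLE = 1H9F8B


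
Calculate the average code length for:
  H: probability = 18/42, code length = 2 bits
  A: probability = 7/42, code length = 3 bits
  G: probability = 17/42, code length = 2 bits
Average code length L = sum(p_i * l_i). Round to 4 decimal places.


Weighted contributions p_i * l_i:
  H: (18/42) * 2 = 36/42
  A: (7/42) * 3 = 21/42
  G: (17/42) * 2 = 34/42
Sum = (36 + 21 + 34)/42 = 91/42

L = 91/42 = 2.1667 bits/symbol


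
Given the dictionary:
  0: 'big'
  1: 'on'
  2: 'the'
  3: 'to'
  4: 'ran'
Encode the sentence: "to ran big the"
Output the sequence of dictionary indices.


Look up each word in the dictionary:
  'to' -> 3
  'ran' -> 4
  'big' -> 0
  'the' -> 2

Encoded: [3, 4, 0, 2]


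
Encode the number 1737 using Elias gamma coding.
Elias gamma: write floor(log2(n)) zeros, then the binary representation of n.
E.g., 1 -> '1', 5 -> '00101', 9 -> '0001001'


num_bits = floor(log2(1737)) + 1 = 11
leading_zeros = num_bits - 1 = 10
binary(1737) = 11011001001

Elias gamma(1737) = '0000000000' + '11011001001' = 000000000011011001001 (21 bits)


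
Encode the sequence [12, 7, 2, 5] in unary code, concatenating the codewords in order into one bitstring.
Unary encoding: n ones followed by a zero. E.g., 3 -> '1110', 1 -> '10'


Encode each number as n ones followed by a terminating 0:
  12 -> 1111111111110 (13 bits)
  7 -> 11111110 (8 bits)
  2 -> 110 (3 bits)
  5 -> 111110 (6 bits)
Total length = 13 + 8 + 3 + 6 = 30 bits.

Unary([12, 7, 2, 5]) = 111111111111011111110110111110 (30 bits)


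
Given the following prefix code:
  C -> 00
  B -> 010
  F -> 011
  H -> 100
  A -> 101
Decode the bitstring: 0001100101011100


Decoding step by step:
Bits 00 -> C
Bits 011 -> F
Bits 00 -> C
Bits 101 -> A
Bits 011 -> F
Bits 100 -> H


Decoded message: CFCAFH


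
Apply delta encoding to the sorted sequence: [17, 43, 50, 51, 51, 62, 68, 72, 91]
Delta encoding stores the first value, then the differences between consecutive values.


First value: 17
Deltas:
  43 - 17 = 26
  50 - 43 = 7
  51 - 50 = 1
  51 - 51 = 0
  62 - 51 = 11
  68 - 62 = 6
  72 - 68 = 4
  91 - 72 = 19


Delta encoded: [17, 26, 7, 1, 0, 11, 6, 4, 19]


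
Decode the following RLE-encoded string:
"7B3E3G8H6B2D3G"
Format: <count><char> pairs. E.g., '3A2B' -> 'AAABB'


Expanding each <count><char> pair:
  7B -> 'BBBBBBB'
  3E -> 'EEE'
  3G -> 'GGG'
  8H -> 'HHHHHHHH'
  6B -> 'BBBBBB'
  2D -> 'DD'
  3G -> 'GGG'

Decoded = BBBBBBBEEEGGGHHHHHHHHBBBBBBDDGGG


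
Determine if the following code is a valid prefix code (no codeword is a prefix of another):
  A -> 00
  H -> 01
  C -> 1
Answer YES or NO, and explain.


Checking each pair (does one codeword prefix another?):
  A='00' vs H='01': no prefix
  A='00' vs C='1': no prefix
  H='01' vs A='00': no prefix
  H='01' vs C='1': no prefix
  C='1' vs A='00': no prefix
  C='1' vs H='01': no prefix
No violation found over all pairs.

YES -- this is a valid prefix code. No codeword is a prefix of any other codeword.


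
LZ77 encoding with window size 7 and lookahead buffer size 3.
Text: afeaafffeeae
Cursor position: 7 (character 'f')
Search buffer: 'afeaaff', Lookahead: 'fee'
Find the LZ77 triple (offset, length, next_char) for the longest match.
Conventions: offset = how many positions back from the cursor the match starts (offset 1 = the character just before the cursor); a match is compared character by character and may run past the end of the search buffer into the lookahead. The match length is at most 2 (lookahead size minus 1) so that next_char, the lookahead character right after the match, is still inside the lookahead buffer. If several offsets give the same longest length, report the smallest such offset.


Try each offset into the search buffer:
  offset=1 (pos 6, char 'f'): match length 1
  offset=2 (pos 5, char 'f'): match length 1
  offset=3 (pos 4, char 'a'): match length 0
  offset=4 (pos 3, char 'a'): match length 0
  offset=5 (pos 2, char 'e'): match length 0
  offset=6 (pos 1, char 'f'): match length 2
  offset=7 (pos 0, char 'a'): match length 0
Longest match has length 2 at offset 6.
next_char = character at position 7 + 2 = 9 -> 'e'

Best match: offset=6, length=2 (matching 'fe' starting at position 1)
LZ77 triple: (6, 2, 'e')


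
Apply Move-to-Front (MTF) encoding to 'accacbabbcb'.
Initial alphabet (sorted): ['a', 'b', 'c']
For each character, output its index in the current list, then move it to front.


MTF encoding:
'a': index 0 in ['a', 'b', 'c'] -> ['a', 'b', 'c']
'c': index 2 in ['a', 'b', 'c'] -> ['c', 'a', 'b']
'c': index 0 in ['c', 'a', 'b'] -> ['c', 'a', 'b']
'a': index 1 in ['c', 'a', 'b'] -> ['a', 'c', 'b']
'c': index 1 in ['a', 'c', 'b'] -> ['c', 'a', 'b']
'b': index 2 in ['c', 'a', 'b'] -> ['b', 'c', 'a']
'a': index 2 in ['b', 'c', 'a'] -> ['a', 'b', 'c']
'b': index 1 in ['a', 'b', 'c'] -> ['b', 'a', 'c']
'b': index 0 in ['b', 'a', 'c'] -> ['b', 'a', 'c']
'c': index 2 in ['b', 'a', 'c'] -> ['c', 'b', 'a']
'b': index 1 in ['c', 'b', 'a'] -> ['b', 'c', 'a']


Output: [0, 2, 0, 1, 1, 2, 2, 1, 0, 2, 1]


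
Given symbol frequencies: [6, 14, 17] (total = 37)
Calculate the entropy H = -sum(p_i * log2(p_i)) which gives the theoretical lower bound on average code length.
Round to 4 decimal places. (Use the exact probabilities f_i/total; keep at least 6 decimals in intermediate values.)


Per-symbol terms -p_i * log2(p_i) with p_i = f_i/37:
  p = 6/37 = 0.162162: log2(p) = -2.624491, -p*log2(p) = 0.425593
  p = 14/37 = 0.378378: log2(p) = -1.402098, -p*log2(p) = 0.530524
  p = 17/37 = 0.459459: log2(p) = -1.121991, -p*log2(p) = 0.515509
H = 0.425593 + 0.530524 + 0.515509 = 1.471626

H = 1.4716 bits/symbol


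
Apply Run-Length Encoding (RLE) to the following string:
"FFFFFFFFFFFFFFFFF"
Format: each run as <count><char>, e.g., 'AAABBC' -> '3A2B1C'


Scanning runs left to right:
  i=0: run of 'F' x 17 -> '17F'

RLE = 17F


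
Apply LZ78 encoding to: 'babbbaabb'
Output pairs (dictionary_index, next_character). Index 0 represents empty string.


LZ78 encoding steps:
Dictionary: {0: ''}
Step 1: w='' (idx 0), next='b' -> output (0, 'b'), add 'b' as idx 1
Step 2: w='' (idx 0), next='a' -> output (0, 'a'), add 'a' as idx 2
Step 3: w='b' (idx 1), next='b' -> output (1, 'b'), add 'bb' as idx 3
Step 4: w='b' (idx 1), next='a' -> output (1, 'a'), add 'ba' as idx 4
Step 5: w='a' (idx 2), next='b' -> output (2, 'b'), add 'ab' as idx 5
Step 6: w='b' (idx 1), end of input -> output (1, '')


Encoded: [(0, 'b'), (0, 'a'), (1, 'b'), (1, 'a'), (2, 'b'), (1, '')]


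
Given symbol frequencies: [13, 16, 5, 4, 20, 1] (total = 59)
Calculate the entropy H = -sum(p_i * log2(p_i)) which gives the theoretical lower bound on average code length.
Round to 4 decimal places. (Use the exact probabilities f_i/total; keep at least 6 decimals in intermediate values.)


Per-symbol terms -p_i * log2(p_i) with p_i = f_i/59:
  p = 13/59 = 0.220339: log2(p) = -2.182203, -p*log2(p) = 0.480824
  p = 16/59 = 0.271186: log2(p) = -1.882643, -p*log2(p) = 0.510547
  p = 5/59 = 0.084746: log2(p) = -3.560715, -p*log2(p) = 0.301756
  p = 4/59 = 0.067797: log2(p) = -3.882643, -p*log2(p) = 0.263230
  p = 20/59 = 0.338983: log2(p) = -1.560715, -p*log2(p) = 0.529056
  p = 1/59 = 0.016949: log2(p) = -5.882643, -p*log2(p) = 0.099706
H = 0.480824 + 0.510547 + 0.301756 + 0.263230 + 0.529056 + 0.099706 = 2.185119

H = 2.1851 bits/symbol


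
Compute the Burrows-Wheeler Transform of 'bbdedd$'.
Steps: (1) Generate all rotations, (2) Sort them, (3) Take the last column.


Rotations (sorted):
  0: $bbdedd -> last char: d
  1: bbdedd$ -> last char: $
  2: bdedd$b -> last char: b
  3: d$bbded -> last char: d
  4: dd$bbde -> last char: e
  5: dedd$bb -> last char: b
  6: edd$bbd -> last char: d


BWT = d$bdebd


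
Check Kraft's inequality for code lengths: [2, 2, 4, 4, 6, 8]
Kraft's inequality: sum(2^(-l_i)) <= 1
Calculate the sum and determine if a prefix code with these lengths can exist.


Sum = 2^(-2) + 2^(-2) + 2^(-4) + 2^(-4) + 2^(-6) + 2^(-8)
    = 0.25 + 0.25 + 0.0625 + 0.0625 + 0.015625 + 0.00390625
    = 165/256 = 0.64453125
Since 0.64453125 <= 1, Kraft's inequality IS satisfied.
A prefix code with these lengths CAN exist.

Kraft sum = 0.64453125. Satisfied.


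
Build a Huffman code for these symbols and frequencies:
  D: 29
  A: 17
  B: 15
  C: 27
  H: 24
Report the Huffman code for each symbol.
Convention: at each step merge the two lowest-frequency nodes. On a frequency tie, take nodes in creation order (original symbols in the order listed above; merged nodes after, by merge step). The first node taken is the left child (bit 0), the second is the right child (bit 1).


Huffman tree construction:
Step 1: Merge B(15) + A(17) = 32
Step 2: Merge H(24) + C(27) = 51
Step 3: Merge D(29) + (B+A)(32) = 61
Step 4: Merge (H+C)(51) + (D+(B+A))(61) = 112
Read each symbol's code off the tree from the root (left child = 0, right child = 1).

Codes:
  D: 10 (length 2)
  A: 111 (length 3)
  B: 110 (length 3)
  C: 01 (length 2)
  H: 00 (length 2)
Average code length: 256/112 = 2.2857 bits/symbol


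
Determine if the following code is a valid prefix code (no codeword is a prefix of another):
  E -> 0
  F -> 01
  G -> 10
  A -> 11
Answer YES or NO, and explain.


Checking each pair (does one codeword prefix another?):
  E='0' vs F='01': prefix -- VIOLATION

NO -- this is NOT a valid prefix code. E (0) is a prefix of F (01).


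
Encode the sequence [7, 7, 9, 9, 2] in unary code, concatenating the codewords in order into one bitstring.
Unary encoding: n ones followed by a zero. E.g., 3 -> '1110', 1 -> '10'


Encode each number as n ones followed by a terminating 0:
  7 -> 11111110 (8 bits)
  7 -> 11111110 (8 bits)
  9 -> 1111111110 (10 bits)
  9 -> 1111111110 (10 bits)
  2 -> 110 (3 bits)
Total length = 8 + 8 + 10 + 10 + 3 = 39 bits.

Unary([7, 7, 9, 9, 2]) = 111111101111111011111111101111111110110 (39 bits)


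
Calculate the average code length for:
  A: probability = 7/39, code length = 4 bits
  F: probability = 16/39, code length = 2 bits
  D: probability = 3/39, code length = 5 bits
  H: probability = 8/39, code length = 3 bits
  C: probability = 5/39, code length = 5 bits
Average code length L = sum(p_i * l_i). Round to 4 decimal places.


Weighted contributions p_i * l_i:
  A: (7/39) * 4 = 28/39
  F: (16/39) * 2 = 32/39
  D: (3/39) * 5 = 15/39
  H: (8/39) * 3 = 24/39
  C: (5/39) * 5 = 25/39
Sum = (28 + 32 + 15 + 24 + 25)/39 = 124/39

L = 124/39 = 3.1795 bits/symbol


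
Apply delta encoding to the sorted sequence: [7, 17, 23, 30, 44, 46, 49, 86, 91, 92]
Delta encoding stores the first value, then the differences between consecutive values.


First value: 7
Deltas:
  17 - 7 = 10
  23 - 17 = 6
  30 - 23 = 7
  44 - 30 = 14
  46 - 44 = 2
  49 - 46 = 3
  86 - 49 = 37
  91 - 86 = 5
  92 - 91 = 1


Delta encoded: [7, 10, 6, 7, 14, 2, 3, 37, 5, 1]


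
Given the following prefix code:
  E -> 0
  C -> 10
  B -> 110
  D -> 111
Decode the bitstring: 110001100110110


Decoding step by step:
Bits 110 -> B
Bits 0 -> E
Bits 0 -> E
Bits 110 -> B
Bits 0 -> E
Bits 110 -> B
Bits 110 -> B


Decoded message: BEEBEBB


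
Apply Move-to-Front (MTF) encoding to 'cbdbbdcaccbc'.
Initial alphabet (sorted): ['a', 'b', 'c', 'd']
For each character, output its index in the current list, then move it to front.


MTF encoding:
'c': index 2 in ['a', 'b', 'c', 'd'] -> ['c', 'a', 'b', 'd']
'b': index 2 in ['c', 'a', 'b', 'd'] -> ['b', 'c', 'a', 'd']
'd': index 3 in ['b', 'c', 'a', 'd'] -> ['d', 'b', 'c', 'a']
'b': index 1 in ['d', 'b', 'c', 'a'] -> ['b', 'd', 'c', 'a']
'b': index 0 in ['b', 'd', 'c', 'a'] -> ['b', 'd', 'c', 'a']
'd': index 1 in ['b', 'd', 'c', 'a'] -> ['d', 'b', 'c', 'a']
'c': index 2 in ['d', 'b', 'c', 'a'] -> ['c', 'd', 'b', 'a']
'a': index 3 in ['c', 'd', 'b', 'a'] -> ['a', 'c', 'd', 'b']
'c': index 1 in ['a', 'c', 'd', 'b'] -> ['c', 'a', 'd', 'b']
'c': index 0 in ['c', 'a', 'd', 'b'] -> ['c', 'a', 'd', 'b']
'b': index 3 in ['c', 'a', 'd', 'b'] -> ['b', 'c', 'a', 'd']
'c': index 1 in ['b', 'c', 'a', 'd'] -> ['c', 'b', 'a', 'd']


Output: [2, 2, 3, 1, 0, 1, 2, 3, 1, 0, 3, 1]


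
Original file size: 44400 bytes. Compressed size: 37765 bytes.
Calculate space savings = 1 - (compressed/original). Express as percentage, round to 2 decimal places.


ratio = compressed/original = 37765/44400 = 0.850563
savings = 1 - ratio = 1 - 0.850563 = 0.149437
as a percentage: 0.149437 * 100 = 14.94%

Space savings = 1 - 37765/44400 = 14.94%


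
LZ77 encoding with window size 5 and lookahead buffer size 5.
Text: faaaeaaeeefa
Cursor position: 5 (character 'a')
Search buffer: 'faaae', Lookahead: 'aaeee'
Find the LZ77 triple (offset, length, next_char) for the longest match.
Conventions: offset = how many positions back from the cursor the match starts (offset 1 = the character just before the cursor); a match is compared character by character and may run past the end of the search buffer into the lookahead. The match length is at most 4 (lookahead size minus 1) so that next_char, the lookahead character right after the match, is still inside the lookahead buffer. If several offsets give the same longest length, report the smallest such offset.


Try each offset into the search buffer:
  offset=1 (pos 4, char 'e'): match length 0
  offset=2 (pos 3, char 'a'): match length 1
  offset=3 (pos 2, char 'a'): match length 3
  offset=4 (pos 1, char 'a'): match length 2
  offset=5 (pos 0, char 'f'): match length 0
Longest match has length 3 at offset 3.
next_char = character at position 5 + 3 = 8 -> 'e'

Best match: offset=3, length=3 (matching 'aae' starting at position 2)
LZ77 triple: (3, 3, 'e')


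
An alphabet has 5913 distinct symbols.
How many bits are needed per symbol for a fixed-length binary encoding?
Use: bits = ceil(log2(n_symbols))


log2(5913) = 12.5297
Bracket: 2^12 = 4096 < 5913 <= 2^13 = 8192
So ceil(log2(5913)) = 13

bits = ceil(log2(5913)) = ceil(12.5297) = 13 bits


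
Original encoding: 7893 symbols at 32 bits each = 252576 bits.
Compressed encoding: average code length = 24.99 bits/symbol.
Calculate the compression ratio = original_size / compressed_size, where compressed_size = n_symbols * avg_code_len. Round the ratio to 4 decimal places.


original_size = n_symbols * orig_bits = 7893 * 32 = 252576 bits
compressed_size = n_symbols * avg_code_len = 7893 * 24.99 = 197246.07 bits
ratio = original_size / compressed_size = 252576 / 197246.07 = 1.2805

Compression ratio = 1.2805


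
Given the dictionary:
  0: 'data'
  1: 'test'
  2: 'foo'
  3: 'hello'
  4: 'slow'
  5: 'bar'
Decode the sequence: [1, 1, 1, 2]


Look up each index in the dictionary:
  1 -> 'test'
  1 -> 'test'
  1 -> 'test'
  2 -> 'foo'

Decoded: "test test test foo"


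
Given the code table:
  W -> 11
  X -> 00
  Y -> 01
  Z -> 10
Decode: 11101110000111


Decoding:
11 -> W
10 -> Z
11 -> W
10 -> Z
00 -> X
01 -> Y
11 -> W


Result: WZWZXYW


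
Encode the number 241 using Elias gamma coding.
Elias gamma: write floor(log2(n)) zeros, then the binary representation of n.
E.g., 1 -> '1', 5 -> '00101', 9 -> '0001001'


num_bits = floor(log2(241)) + 1 = 8
leading_zeros = num_bits - 1 = 7
binary(241) = 11110001

Elias gamma(241) = '0000000' + '11110001' = 000000011110001 (15 bits)


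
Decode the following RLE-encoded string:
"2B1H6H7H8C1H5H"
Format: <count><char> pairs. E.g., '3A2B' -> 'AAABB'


Expanding each <count><char> pair:
  2B -> 'BB'
  1H -> 'H'
  6H -> 'HHHHHH'
  7H -> 'HHHHHHH'
  8C -> 'CCCCCCCC'
  1H -> 'H'
  5H -> 'HHHHH'

Decoded = BBHHHHHHHHHHHHHHCCCCCCCCHHHHHH


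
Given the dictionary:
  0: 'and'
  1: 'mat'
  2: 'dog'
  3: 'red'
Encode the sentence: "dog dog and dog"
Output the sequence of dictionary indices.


Look up each word in the dictionary:
  'dog' -> 2
  'dog' -> 2
  'and' -> 0
  'dog' -> 2

Encoded: [2, 2, 0, 2]


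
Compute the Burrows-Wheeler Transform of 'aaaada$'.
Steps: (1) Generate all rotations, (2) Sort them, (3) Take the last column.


Rotations (sorted):
  0: $aaaada -> last char: a
  1: a$aaaad -> last char: d
  2: aaaada$ -> last char: $
  3: aaada$a -> last char: a
  4: aada$aa -> last char: a
  5: ada$aaa -> last char: a
  6: da$aaaa -> last char: a


BWT = ad$aaaa


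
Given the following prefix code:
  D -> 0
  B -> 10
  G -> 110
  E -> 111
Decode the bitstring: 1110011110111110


Decoding step by step:
Bits 111 -> E
Bits 0 -> D
Bits 0 -> D
Bits 111 -> E
Bits 10 -> B
Bits 111 -> E
Bits 110 -> G


Decoded message: EDDEBEG


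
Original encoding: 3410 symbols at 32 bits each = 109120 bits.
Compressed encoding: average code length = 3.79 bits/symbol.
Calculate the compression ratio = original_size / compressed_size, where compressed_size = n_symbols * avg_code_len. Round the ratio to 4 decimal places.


original_size = n_symbols * orig_bits = 3410 * 32 = 109120 bits
compressed_size = n_symbols * avg_code_len = 3410 * 3.79 = 12923.9 bits
ratio = original_size / compressed_size = 109120 / 12923.9 = 8.4433

Compression ratio = 8.4433


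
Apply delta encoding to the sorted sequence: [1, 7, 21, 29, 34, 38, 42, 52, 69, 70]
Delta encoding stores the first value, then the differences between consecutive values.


First value: 1
Deltas:
  7 - 1 = 6
  21 - 7 = 14
  29 - 21 = 8
  34 - 29 = 5
  38 - 34 = 4
  42 - 38 = 4
  52 - 42 = 10
  69 - 52 = 17
  70 - 69 = 1


Delta encoded: [1, 6, 14, 8, 5, 4, 4, 10, 17, 1]


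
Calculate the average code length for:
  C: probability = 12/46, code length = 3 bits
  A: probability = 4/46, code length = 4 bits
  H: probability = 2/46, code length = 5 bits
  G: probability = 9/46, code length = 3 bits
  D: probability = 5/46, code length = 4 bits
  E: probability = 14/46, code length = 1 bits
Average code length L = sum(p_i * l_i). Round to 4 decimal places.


Weighted contributions p_i * l_i:
  C: (12/46) * 3 = 36/46
  A: (4/46) * 4 = 16/46
  H: (2/46) * 5 = 10/46
  G: (9/46) * 3 = 27/46
  D: (5/46) * 4 = 20/46
  E: (14/46) * 1 = 14/46
Sum = (36 + 16 + 10 + 27 + 20 + 14)/46 = 123/46

L = 123/46 = 2.6739 bits/symbol


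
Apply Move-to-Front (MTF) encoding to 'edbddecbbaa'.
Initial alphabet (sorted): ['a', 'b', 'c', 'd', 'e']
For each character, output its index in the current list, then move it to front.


MTF encoding:
'e': index 4 in ['a', 'b', 'c', 'd', 'e'] -> ['e', 'a', 'b', 'c', 'd']
'd': index 4 in ['e', 'a', 'b', 'c', 'd'] -> ['d', 'e', 'a', 'b', 'c']
'b': index 3 in ['d', 'e', 'a', 'b', 'c'] -> ['b', 'd', 'e', 'a', 'c']
'd': index 1 in ['b', 'd', 'e', 'a', 'c'] -> ['d', 'b', 'e', 'a', 'c']
'd': index 0 in ['d', 'b', 'e', 'a', 'c'] -> ['d', 'b', 'e', 'a', 'c']
'e': index 2 in ['d', 'b', 'e', 'a', 'c'] -> ['e', 'd', 'b', 'a', 'c']
'c': index 4 in ['e', 'd', 'b', 'a', 'c'] -> ['c', 'e', 'd', 'b', 'a']
'b': index 3 in ['c', 'e', 'd', 'b', 'a'] -> ['b', 'c', 'e', 'd', 'a']
'b': index 0 in ['b', 'c', 'e', 'd', 'a'] -> ['b', 'c', 'e', 'd', 'a']
'a': index 4 in ['b', 'c', 'e', 'd', 'a'] -> ['a', 'b', 'c', 'e', 'd']
'a': index 0 in ['a', 'b', 'c', 'e', 'd'] -> ['a', 'b', 'c', 'e', 'd']


Output: [4, 4, 3, 1, 0, 2, 4, 3, 0, 4, 0]


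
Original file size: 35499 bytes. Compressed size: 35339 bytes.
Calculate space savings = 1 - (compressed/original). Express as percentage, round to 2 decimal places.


ratio = compressed/original = 35339/35499 = 0.995493
savings = 1 - ratio = 1 - 0.995493 = 0.004507
as a percentage: 0.004507 * 100 = 0.45%

Space savings = 1 - 35339/35499 = 0.45%


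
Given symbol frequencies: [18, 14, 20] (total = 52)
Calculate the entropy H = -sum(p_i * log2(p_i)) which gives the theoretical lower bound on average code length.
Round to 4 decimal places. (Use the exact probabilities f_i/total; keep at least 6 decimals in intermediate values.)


Per-symbol terms -p_i * log2(p_i) with p_i = f_i/52:
  p = 18/52 = 0.346154: log2(p) = -1.530515, -p*log2(p) = 0.529794
  p = 14/52 = 0.269231: log2(p) = -1.893085, -p*log2(p) = 0.509677
  p = 20/52 = 0.384615: log2(p) = -1.378512, -p*log2(p) = 0.530197
H = 0.529794 + 0.509677 + 0.530197 = 1.569668

H = 1.5697 bits/symbol


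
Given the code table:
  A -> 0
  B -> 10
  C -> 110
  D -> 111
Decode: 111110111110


Decoding:
111 -> D
110 -> C
111 -> D
110 -> C


Result: DCDC


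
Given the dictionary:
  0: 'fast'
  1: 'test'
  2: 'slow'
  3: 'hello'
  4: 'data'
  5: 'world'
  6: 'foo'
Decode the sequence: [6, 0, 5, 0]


Look up each index in the dictionary:
  6 -> 'foo'
  0 -> 'fast'
  5 -> 'world'
  0 -> 'fast'

Decoded: "foo fast world fast"


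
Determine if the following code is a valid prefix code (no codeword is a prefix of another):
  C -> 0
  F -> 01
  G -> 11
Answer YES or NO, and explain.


Checking each pair (does one codeword prefix another?):
  C='0' vs F='01': prefix -- VIOLATION

NO -- this is NOT a valid prefix code. C (0) is a prefix of F (01).


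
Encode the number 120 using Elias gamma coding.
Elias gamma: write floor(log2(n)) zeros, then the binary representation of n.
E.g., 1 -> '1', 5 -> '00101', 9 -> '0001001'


num_bits = floor(log2(120)) + 1 = 7
leading_zeros = num_bits - 1 = 6
binary(120) = 1111000

Elias gamma(120) = '000000' + '1111000' = 0000001111000 (13 bits)


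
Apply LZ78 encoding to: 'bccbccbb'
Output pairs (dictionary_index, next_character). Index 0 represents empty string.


LZ78 encoding steps:
Dictionary: {0: ''}
Step 1: w='' (idx 0), next='b' -> output (0, 'b'), add 'b' as idx 1
Step 2: w='' (idx 0), next='c' -> output (0, 'c'), add 'c' as idx 2
Step 3: w='c' (idx 2), next='b' -> output (2, 'b'), add 'cb' as idx 3
Step 4: w='c' (idx 2), next='c' -> output (2, 'c'), add 'cc' as idx 4
Step 5: w='b' (idx 1), next='b' -> output (1, 'b'), add 'bb' as idx 5


Encoded: [(0, 'b'), (0, 'c'), (2, 'b'), (2, 'c'), (1, 'b')]


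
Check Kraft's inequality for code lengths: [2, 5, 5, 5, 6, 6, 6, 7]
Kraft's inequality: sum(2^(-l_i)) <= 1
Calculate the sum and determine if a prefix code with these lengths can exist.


Sum = 2^(-2) + 2^(-5) + 2^(-5) + 2^(-5) + 2^(-6) + 2^(-6) + 2^(-6) + 2^(-7)
    = 0.25 + 0.03125 + 0.03125 + 0.03125 + 0.015625 + 0.015625 + 0.015625 + 0.0078125
    = 51/128 = 0.3984375
Since 0.3984375 <= 1, Kraft's inequality IS satisfied.
A prefix code with these lengths CAN exist.

Kraft sum = 0.3984375. Satisfied.


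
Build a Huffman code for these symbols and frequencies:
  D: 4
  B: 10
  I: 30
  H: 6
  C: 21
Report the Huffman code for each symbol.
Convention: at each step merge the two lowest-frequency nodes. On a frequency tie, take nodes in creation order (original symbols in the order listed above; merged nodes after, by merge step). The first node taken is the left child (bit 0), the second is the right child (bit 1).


Huffman tree construction:
Step 1: Merge D(4) + H(6) = 10
Step 2: Merge B(10) + (D+H)(10) = 20
Step 3: Merge (B+(D+H))(20) + C(21) = 41
Step 4: Merge I(30) + ((B+(D+H))+C)(41) = 71
Read each symbol's code off the tree from the root (left child = 0, right child = 1).

Codes:
  D: 1010 (length 4)
  B: 100 (length 3)
  I: 0 (length 1)
  H: 1011 (length 4)
  C: 11 (length 2)
Average code length: 142/71 = 2.0000 bits/symbol


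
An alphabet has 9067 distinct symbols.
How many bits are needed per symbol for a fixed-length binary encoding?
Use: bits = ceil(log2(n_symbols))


log2(9067) = 13.1464
Bracket: 2^13 = 8192 < 9067 <= 2^14 = 16384
So ceil(log2(9067)) = 14

bits = ceil(log2(9067)) = ceil(13.1464) = 14 bits


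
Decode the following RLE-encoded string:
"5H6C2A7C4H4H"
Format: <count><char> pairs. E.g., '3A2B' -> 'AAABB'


Expanding each <count><char> pair:
  5H -> 'HHHHH'
  6C -> 'CCCCCC'
  2A -> 'AA'
  7C -> 'CCCCCCC'
  4H -> 'HHHH'
  4H -> 'HHHH'

Decoded = HHHHHCCCCCCAACCCCCCCHHHHHHHH


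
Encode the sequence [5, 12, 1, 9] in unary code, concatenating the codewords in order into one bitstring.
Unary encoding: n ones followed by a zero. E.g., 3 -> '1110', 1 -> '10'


Encode each number as n ones followed by a terminating 0:
  5 -> 111110 (6 bits)
  12 -> 1111111111110 (13 bits)
  1 -> 10 (2 bits)
  9 -> 1111111110 (10 bits)
Total length = 6 + 13 + 2 + 10 = 31 bits.

Unary([5, 12, 1, 9]) = 1111101111111111110101111111110 (31 bits)


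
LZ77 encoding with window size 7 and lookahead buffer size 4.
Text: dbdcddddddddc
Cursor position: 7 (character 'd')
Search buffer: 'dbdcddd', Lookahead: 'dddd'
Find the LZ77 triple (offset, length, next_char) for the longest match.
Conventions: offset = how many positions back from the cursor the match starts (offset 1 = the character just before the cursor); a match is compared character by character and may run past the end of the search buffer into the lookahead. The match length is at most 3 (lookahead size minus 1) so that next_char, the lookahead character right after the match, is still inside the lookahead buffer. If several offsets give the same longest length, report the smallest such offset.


Try each offset into the search buffer:
  offset=1 (pos 6, char 'd'): match length 3
  offset=2 (pos 5, char 'd'): match length 3
  offset=3 (pos 4, char 'd'): match length 3
  offset=4 (pos 3, char 'c'): match length 0
  offset=5 (pos 2, char 'd'): match length 1
  offset=6 (pos 1, char 'b'): match length 0
  offset=7 (pos 0, char 'd'): match length 1
Longest match has length 3, found at offsets 1, 2, 3; take the smallest, offset 1.
next_char = character at position 7 + 3 = 10 -> 'd'

Best match: offset=1, length=3 (matching 'ddd' starting at position 6)
LZ77 triple: (1, 3, 'd')


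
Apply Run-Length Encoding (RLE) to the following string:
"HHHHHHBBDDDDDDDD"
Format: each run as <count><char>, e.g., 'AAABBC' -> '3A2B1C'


Scanning runs left to right:
  i=0: run of 'H' x 6 -> '6H'
  i=6: run of 'B' x 2 -> '2B'
  i=8: run of 'D' x 8 -> '8D'

RLE = 6H2B8D


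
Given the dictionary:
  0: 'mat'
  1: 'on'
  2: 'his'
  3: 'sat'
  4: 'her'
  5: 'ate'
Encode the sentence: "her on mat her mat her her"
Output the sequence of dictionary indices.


Look up each word in the dictionary:
  'her' -> 4
  'on' -> 1
  'mat' -> 0
  'her' -> 4
  'mat' -> 0
  'her' -> 4
  'her' -> 4

Encoded: [4, 1, 0, 4, 0, 4, 4]
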